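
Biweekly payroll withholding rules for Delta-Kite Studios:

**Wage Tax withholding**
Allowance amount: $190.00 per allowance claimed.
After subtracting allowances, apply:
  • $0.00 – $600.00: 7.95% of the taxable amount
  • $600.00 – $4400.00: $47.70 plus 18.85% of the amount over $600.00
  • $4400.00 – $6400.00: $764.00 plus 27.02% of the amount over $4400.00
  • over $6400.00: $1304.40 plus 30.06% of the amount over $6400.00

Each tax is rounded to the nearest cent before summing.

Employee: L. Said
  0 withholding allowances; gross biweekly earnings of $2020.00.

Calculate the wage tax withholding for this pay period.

$315.37

Wage Tax: taxable = $2020.00
  $47.70 + 18.85% × ($2020.00 − $600.00) = $47.70 + 18.85% × $1420.00 = $315.37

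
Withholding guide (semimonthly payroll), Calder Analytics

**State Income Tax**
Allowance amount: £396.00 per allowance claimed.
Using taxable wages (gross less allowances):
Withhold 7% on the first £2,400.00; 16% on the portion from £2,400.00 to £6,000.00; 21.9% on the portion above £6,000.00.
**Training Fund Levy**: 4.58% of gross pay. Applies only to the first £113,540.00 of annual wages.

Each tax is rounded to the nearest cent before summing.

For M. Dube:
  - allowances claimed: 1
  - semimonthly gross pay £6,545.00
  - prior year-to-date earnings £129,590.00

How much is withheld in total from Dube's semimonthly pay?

£776.63

State Income Tax: taxable = £6,545.00 − 1×£396.00 = £6,149.00
  £744.00 + 21.9% × (£6,149.00 − £6,000.00) = £744.00 + 21.9% × £149.00 = £776.63
Training Fund Levy: YTD £129,590.00 ≥ cap £113,540.00 → £0.00
Total: £776.63 + £0.00 = £776.63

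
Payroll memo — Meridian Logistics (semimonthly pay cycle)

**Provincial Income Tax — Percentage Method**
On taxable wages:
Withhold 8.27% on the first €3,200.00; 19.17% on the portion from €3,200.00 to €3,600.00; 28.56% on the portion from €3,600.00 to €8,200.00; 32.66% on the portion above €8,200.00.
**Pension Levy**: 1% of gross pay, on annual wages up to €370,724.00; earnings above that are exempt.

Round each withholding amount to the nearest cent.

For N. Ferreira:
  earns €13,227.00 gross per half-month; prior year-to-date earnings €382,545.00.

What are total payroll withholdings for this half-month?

€3,296.90

Provincial Income Tax: taxable = €13,227.00
  €1,655.08 + 32.66% × (€13,227.00 − €8,200.00) = €1,655.08 + 32.66% × €5,027.00 = €3,296.90
Pension Levy: YTD €382,545.00 ≥ cap €370,724.00 → €0.00
Total: €3,296.90 + €0.00 = €3,296.90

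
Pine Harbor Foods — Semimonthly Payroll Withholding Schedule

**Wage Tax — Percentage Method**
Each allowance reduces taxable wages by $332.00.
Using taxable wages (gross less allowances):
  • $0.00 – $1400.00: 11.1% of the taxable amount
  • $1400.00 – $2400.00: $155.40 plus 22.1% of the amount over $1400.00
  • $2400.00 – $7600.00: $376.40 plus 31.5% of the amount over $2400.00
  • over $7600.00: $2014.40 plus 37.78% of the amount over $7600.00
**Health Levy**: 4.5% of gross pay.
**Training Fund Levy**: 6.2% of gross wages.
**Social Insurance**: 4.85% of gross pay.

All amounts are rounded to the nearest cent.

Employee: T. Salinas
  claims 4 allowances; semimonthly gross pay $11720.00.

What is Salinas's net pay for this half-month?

Wage Tax: taxable = $11720.00 − 4×$332.00 = $10392.00
  $2014.40 + 37.78% × ($10392.00 − $7600.00) = $2014.40 + 37.78% × $2792.00 = $3069.22
Health Levy: 4.5% × $11720.00 = $527.40
Training Fund Levy: 6.2% × $11720.00 = $726.64
Social Insurance: 4.85% × $11720.00 = $568.42
Total withheld: $3069.22 + $527.40 + $726.64 + $568.42 = $4891.68
Net pay: $11720.00 − $4891.68 = $6828.32

$6828.32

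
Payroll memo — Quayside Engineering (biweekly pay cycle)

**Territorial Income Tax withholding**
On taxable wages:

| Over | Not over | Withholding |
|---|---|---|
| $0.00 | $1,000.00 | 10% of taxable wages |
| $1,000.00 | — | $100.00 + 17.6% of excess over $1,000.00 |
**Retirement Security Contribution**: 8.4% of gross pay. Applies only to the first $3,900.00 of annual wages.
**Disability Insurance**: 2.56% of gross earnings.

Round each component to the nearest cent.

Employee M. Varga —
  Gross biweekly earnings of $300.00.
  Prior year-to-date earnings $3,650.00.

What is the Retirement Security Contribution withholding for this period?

Retirement Security Contribution: cap $3,900.00 − YTD $3,650.00 = $250.00 subject; 8.4% × $250.00 = $21.00

$21.00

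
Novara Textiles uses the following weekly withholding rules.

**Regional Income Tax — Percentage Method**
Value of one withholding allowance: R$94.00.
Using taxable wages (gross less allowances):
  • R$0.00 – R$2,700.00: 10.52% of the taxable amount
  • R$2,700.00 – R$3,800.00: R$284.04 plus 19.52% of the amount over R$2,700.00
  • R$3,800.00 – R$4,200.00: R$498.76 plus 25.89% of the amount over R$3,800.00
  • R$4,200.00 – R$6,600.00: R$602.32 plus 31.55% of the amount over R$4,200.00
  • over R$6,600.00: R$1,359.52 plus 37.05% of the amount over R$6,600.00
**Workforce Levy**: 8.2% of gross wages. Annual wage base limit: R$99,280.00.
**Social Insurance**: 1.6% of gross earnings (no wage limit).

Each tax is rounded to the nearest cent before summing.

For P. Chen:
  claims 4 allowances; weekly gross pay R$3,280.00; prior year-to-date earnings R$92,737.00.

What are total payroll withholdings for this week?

R$645.30

Regional Income Tax: taxable = R$3,280.00 − 4×R$94.00 = R$2,904.00
  R$284.04 + 19.52% × (R$2,904.00 − R$2,700.00) = R$284.04 + 19.52% × R$204.00 = R$323.86
Workforce Levy: 8.2% × R$3,280.00 = R$268.96
Social Insurance: 1.6% × R$3,280.00 = R$52.48
Total: R$323.86 + R$268.96 + R$52.48 = R$645.30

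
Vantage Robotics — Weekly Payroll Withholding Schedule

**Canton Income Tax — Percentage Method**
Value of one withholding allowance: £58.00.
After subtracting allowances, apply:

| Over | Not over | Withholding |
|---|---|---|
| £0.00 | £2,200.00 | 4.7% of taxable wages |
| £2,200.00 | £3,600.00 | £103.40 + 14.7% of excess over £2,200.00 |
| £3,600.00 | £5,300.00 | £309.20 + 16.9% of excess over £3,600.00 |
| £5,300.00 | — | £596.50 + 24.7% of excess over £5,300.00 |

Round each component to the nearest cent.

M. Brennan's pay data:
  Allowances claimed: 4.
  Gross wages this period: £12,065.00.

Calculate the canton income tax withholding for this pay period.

£2,210.15

Canton Income Tax: taxable = £12,065.00 − 4×£58.00 = £11,833.00
  £596.50 + 24.7% × (£11,833.00 − £5,300.00) = £596.50 + 24.7% × £6,533.00 = £2,210.15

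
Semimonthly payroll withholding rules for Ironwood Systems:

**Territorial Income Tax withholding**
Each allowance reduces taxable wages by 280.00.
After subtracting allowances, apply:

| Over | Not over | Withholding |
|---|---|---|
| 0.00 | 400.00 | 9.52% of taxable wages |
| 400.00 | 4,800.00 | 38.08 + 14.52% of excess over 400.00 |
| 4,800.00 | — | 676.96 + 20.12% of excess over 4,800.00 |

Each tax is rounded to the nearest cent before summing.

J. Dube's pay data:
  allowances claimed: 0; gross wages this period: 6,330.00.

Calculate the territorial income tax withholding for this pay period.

Territorial Income Tax: taxable = 6,330.00
  676.96 + 20.12% × (6,330.00 − 4,800.00) = 676.96 + 20.12% × 1,530.00 = 984.80

984.80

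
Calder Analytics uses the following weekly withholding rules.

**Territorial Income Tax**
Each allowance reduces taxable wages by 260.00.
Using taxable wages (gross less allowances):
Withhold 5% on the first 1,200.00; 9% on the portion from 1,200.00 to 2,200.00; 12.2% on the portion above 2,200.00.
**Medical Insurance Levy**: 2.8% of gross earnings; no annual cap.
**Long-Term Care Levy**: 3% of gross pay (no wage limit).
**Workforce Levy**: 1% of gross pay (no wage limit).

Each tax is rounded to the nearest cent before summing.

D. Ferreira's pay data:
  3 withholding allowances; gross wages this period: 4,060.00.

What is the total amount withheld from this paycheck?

Territorial Income Tax: taxable = 4,060.00 − 3×260.00 = 3,280.00
  150.00 + 12.2% × (3,280.00 − 2,200.00) = 150.00 + 12.2% × 1,080.00 = 281.76
Medical Insurance Levy: 2.8% × 4,060.00 = 113.68
Long-Term Care Levy: 3% × 4,060.00 = 121.80
Workforce Levy: 1% × 4,060.00 = 40.60
Total: 281.76 + 113.68 + 121.80 + 40.60 = 557.84

557.84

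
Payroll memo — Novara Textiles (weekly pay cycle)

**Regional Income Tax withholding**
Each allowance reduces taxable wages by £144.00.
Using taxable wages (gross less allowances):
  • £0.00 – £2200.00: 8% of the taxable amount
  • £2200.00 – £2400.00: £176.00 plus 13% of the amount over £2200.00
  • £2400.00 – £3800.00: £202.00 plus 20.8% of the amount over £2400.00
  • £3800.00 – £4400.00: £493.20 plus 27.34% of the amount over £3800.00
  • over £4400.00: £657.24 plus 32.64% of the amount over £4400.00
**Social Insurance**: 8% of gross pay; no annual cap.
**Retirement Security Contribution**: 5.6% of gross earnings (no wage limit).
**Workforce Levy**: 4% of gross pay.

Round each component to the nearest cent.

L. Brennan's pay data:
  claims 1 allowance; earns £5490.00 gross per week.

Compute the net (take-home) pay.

Regional Income Tax: taxable = £5490.00 − 1×£144.00 = £5346.00
  £657.24 + 32.64% × (£5346.00 − £4400.00) = £657.24 + 32.64% × £946.00 = £966.01
Social Insurance: 8% × £5490.00 = £439.20
Retirement Security Contribution: 5.6% × £5490.00 = £307.44
Workforce Levy: 4% × £5490.00 = £219.60
Total withheld: £966.01 + £439.20 + £307.44 + £219.60 = £1932.25
Net pay: £5490.00 − £1932.25 = £3557.75

£3557.75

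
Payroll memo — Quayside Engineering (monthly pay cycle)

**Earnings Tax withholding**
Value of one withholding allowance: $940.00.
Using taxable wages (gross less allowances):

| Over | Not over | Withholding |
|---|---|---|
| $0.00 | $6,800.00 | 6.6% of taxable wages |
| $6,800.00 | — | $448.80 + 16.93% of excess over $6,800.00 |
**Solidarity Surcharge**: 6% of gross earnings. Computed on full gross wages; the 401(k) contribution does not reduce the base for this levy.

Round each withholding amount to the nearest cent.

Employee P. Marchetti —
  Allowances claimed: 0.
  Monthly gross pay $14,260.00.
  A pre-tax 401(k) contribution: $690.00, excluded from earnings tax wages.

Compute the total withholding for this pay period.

Earnings Tax: taxable = $14,260.00 − $690.00 = $13,570.00
  $448.80 + 16.93% × ($13,570.00 − $6,800.00) = $448.80 + 16.93% × $6,770.00 = $1,594.96
Solidarity Surcharge: 6% × $14,260.00 = $855.60
Total: $1,594.96 + $855.60 = $2,450.56

$2,450.56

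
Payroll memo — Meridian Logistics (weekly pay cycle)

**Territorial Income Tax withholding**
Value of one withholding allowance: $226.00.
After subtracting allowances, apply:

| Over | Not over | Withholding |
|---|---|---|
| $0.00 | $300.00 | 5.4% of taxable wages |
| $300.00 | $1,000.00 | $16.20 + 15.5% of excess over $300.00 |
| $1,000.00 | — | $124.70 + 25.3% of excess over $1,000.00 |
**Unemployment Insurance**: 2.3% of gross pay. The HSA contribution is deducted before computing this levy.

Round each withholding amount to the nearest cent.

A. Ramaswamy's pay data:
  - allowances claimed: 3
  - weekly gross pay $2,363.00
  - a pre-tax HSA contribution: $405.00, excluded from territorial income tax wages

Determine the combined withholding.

Territorial Income Tax: taxable = $2,363.00 − $405.00 − 3×$226.00 = $1,280.00
  $124.70 + 25.3% × ($1,280.00 − $1,000.00) = $124.70 + 25.3% × $280.00 = $195.54
Unemployment Insurance: 2.3% × $1,958.00 = $45.03
Total: $195.54 + $45.03 = $240.57

$240.57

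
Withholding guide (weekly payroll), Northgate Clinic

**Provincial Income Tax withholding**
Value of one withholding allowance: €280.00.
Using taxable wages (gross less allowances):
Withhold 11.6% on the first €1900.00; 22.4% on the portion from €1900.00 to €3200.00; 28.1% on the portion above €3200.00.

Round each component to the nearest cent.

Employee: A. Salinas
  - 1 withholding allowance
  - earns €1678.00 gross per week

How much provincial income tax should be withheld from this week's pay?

€162.17

Provincial Income Tax: taxable = €1678.00 − 1×€280.00 = €1398.00
  11.6% × €1398.00 = €162.17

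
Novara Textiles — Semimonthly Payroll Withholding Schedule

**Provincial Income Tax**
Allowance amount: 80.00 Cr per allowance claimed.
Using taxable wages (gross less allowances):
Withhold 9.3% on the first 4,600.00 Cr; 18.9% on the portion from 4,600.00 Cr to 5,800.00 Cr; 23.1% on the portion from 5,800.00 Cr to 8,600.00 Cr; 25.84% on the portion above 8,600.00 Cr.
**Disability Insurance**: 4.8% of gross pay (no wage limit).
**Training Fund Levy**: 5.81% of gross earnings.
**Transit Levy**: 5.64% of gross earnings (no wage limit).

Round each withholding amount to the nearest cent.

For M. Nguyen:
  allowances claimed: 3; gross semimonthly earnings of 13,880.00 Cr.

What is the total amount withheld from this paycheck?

Provincial Income Tax: taxable = 13,880.00 Cr − 3×80.00 Cr = 13,640.00 Cr
  1,301.40 Cr + 25.84% × (13,640.00 Cr − 8,600.00 Cr) = 1,301.40 Cr + 25.84% × 5,040.00 Cr = 2,603.74 Cr
Disability Insurance: 4.8% × 13,880.00 Cr = 666.24 Cr
Training Fund Levy: 5.81% × 13,880.00 Cr = 806.43 Cr
Transit Levy: 5.64% × 13,880.00 Cr = 782.83 Cr
Total: 2,603.74 Cr + 666.24 Cr + 806.43 Cr + 782.83 Cr = 4,859.24 Cr

4,859.24 Cr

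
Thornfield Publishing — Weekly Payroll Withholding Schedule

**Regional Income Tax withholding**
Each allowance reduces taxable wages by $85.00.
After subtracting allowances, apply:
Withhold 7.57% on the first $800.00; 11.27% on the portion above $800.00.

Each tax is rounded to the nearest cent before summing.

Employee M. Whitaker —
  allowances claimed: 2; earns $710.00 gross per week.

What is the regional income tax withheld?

Regional Income Tax: taxable = $710.00 − 2×$85.00 = $540.00
  7.57% × $540.00 = $40.88

$40.88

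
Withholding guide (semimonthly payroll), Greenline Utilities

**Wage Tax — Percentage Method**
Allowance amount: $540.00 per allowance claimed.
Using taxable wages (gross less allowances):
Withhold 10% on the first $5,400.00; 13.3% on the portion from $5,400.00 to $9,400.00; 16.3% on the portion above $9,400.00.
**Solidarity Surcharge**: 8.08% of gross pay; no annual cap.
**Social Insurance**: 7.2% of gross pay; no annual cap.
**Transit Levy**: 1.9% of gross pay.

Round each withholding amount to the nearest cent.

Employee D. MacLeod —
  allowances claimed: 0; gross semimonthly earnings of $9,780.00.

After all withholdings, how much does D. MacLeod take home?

$6,965.86

Wage Tax: taxable = $9,780.00
  $1,072.00 + 16.3% × ($9,780.00 − $9,400.00) = $1,072.00 + 16.3% × $380.00 = $1,133.94
Solidarity Surcharge: 8.08% × $9,780.00 = $790.22
Social Insurance: 7.2% × $9,780.00 = $704.16
Transit Levy: 1.9% × $9,780.00 = $185.82
Total withheld: $1,133.94 + $790.22 + $704.16 + $185.82 = $2,814.14
Net pay: $9,780.00 − $2,814.14 = $6,965.86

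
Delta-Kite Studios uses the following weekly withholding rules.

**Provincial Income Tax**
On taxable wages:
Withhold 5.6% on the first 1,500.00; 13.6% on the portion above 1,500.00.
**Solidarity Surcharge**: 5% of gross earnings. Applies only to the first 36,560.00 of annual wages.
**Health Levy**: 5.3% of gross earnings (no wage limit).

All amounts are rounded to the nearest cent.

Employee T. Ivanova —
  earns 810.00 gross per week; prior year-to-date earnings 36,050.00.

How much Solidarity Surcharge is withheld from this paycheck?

25.50

Solidarity Surcharge: cap 36,560.00 − YTD 36,050.00 = 510.00 subject; 5% × 510.00 = 25.50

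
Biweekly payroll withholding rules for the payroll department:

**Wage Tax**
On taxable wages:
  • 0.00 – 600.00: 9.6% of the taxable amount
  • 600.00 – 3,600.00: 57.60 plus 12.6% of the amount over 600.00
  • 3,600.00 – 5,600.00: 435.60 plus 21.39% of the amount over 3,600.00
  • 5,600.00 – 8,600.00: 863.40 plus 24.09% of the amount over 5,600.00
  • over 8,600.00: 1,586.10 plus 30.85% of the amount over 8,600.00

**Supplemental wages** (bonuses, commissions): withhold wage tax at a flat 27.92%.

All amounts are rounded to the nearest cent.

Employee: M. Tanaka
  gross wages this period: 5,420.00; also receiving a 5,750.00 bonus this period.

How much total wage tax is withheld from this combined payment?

2,430.30

Wage Tax: taxable = 5,420.00
  435.60 + 21.39% × (5,420.00 − 3,600.00) = 435.60 + 21.39% × 1,820.00 = 824.90
Supplemental (27.92% flat on bonus): 27.92% × 5,750.00 = 1,605.40
Total wage tax: 824.90 + 1,605.40 = 2,430.30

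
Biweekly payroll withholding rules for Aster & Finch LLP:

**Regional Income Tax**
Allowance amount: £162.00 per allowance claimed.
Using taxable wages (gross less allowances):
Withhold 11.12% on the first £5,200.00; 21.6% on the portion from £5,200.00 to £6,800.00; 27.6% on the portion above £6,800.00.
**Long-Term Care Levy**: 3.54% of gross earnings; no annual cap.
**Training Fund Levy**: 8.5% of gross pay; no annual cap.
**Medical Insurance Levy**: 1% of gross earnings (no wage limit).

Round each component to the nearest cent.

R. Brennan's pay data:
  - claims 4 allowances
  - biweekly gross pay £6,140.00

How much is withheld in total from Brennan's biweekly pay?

Regional Income Tax: taxable = £6,140.00 − 4×£162.00 = £5,492.00
  £578.24 + 21.6% × (£5,492.00 − £5,200.00) = £578.24 + 21.6% × £292.00 = £641.31
Long-Term Care Levy: 3.54% × £6,140.00 = £217.36
Training Fund Levy: 8.5% × £6,140.00 = £521.90
Medical Insurance Levy: 1% × £6,140.00 = £61.40
Total: £641.31 + £217.36 + £521.90 + £61.40 = £1,441.97

£1,441.97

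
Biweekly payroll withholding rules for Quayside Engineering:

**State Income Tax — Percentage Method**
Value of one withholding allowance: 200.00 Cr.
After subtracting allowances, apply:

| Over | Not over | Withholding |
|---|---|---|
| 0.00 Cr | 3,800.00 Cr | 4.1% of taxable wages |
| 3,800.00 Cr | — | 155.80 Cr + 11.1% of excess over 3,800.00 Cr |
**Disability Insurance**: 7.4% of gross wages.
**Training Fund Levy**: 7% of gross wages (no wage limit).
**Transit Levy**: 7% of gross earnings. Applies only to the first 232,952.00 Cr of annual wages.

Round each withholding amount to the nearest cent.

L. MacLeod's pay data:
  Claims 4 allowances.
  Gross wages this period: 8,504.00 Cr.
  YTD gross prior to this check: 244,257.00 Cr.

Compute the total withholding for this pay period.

State Income Tax: taxable = 8,504.00 Cr − 4×200.00 Cr = 7,704.00 Cr
  155.80 Cr + 11.1% × (7,704.00 Cr − 3,800.00 Cr) = 155.80 Cr + 11.1% × 3,904.00 Cr = 589.14 Cr
Disability Insurance: 7.4% × 8,504.00 Cr = 629.30 Cr
Training Fund Levy: 7% × 8,504.00 Cr = 595.28 Cr
Transit Levy: YTD 244,257.00 Cr ≥ cap 232,952.00 Cr → 0.00 Cr
Total: 589.14 Cr + 629.30 Cr + 595.28 Cr + 0.00 Cr = 1,813.72 Cr

1,813.72 Cr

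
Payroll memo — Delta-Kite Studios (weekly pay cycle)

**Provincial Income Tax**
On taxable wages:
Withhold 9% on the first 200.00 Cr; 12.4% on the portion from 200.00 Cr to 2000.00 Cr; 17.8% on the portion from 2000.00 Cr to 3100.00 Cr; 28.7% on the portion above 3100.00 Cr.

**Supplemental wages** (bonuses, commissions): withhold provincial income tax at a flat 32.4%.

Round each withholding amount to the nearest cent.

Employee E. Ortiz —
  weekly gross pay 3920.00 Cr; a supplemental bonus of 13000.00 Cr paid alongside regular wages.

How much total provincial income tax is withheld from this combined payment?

4884.34 Cr

Provincial Income Tax: taxable = 3920.00 Cr
  437.00 Cr + 28.7% × (3920.00 Cr − 3100.00 Cr) = 437.00 Cr + 28.7% × 820.00 Cr = 672.34 Cr
Supplemental (32.4% flat on bonus): 32.4% × 13000.00 Cr = 4212.00 Cr
Total provincial income tax: 672.34 Cr + 4212.00 Cr = 4884.34 Cr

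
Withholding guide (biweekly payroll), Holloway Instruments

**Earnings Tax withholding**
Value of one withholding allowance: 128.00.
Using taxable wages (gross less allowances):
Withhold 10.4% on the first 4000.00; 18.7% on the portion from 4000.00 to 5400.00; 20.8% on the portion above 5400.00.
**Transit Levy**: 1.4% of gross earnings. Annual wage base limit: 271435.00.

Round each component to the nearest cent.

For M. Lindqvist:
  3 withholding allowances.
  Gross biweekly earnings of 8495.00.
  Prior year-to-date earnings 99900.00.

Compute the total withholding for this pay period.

1360.62

Earnings Tax: taxable = 8495.00 − 3×128.00 = 8111.00
  677.80 + 20.8% × (8111.00 − 5400.00) = 677.80 + 20.8% × 2711.00 = 1241.69
Transit Levy: 1.4% × 8495.00 = 118.93
Total: 1241.69 + 118.93 = 1360.62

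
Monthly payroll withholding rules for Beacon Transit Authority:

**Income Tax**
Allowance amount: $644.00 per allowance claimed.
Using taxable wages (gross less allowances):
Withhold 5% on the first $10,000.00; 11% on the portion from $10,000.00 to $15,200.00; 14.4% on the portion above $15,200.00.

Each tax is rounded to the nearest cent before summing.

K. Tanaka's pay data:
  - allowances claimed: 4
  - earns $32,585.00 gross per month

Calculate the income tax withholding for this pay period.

$3,204.50

Income Tax: taxable = $32,585.00 − 4×$644.00 = $30,009.00
  $1,072.00 + 14.4% × ($30,009.00 − $15,200.00) = $1,072.00 + 14.4% × $14,809.00 = $3,204.50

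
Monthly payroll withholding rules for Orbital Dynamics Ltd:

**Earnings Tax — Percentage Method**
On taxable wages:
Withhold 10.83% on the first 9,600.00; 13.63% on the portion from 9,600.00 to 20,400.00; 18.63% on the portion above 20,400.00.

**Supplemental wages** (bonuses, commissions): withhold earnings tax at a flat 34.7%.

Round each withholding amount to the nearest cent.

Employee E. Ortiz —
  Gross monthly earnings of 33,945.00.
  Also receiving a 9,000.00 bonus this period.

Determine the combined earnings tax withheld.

8,158.15

Earnings Tax: taxable = 33,945.00
  2,511.72 + 18.63% × (33,945.00 − 20,400.00) = 2,511.72 + 18.63% × 13,545.00 = 5,035.15
Supplemental (34.7% flat on bonus): 34.7% × 9,000.00 = 3,123.00
Total earnings tax: 5,035.15 + 3,123.00 = 8,158.15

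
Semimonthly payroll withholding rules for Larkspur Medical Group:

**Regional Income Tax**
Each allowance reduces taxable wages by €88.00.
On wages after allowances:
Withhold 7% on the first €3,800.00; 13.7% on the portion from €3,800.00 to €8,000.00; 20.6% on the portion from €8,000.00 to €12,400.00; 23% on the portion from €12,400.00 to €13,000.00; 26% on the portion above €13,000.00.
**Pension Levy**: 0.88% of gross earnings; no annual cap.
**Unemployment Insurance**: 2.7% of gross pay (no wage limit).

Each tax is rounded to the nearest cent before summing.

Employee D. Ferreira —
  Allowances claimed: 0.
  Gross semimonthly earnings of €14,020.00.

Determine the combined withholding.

Regional Income Tax: taxable = €14,020.00
  €1,885.80 + 26% × (€14,020.00 − €13,000.00) = €1,885.80 + 26% × €1,020.00 = €2,151.00
Pension Levy: 0.88% × €14,020.00 = €123.38
Unemployment Insurance: 2.7% × €14,020.00 = €378.54
Total: €2,151.00 + €123.38 + €378.54 = €2,652.92

€2,652.92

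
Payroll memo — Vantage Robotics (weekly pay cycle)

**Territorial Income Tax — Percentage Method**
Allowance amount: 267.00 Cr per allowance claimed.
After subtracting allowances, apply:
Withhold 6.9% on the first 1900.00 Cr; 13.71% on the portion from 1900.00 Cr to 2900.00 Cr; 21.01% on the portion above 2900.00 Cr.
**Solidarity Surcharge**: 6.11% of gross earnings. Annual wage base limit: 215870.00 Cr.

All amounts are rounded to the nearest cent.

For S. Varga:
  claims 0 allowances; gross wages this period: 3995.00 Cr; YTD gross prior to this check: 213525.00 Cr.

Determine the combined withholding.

641.54 Cr

Territorial Income Tax: taxable = 3995.00 Cr
  268.20 Cr + 21.01% × (3995.00 Cr − 2900.00 Cr) = 268.20 Cr + 21.01% × 1095.00 Cr = 498.26 Cr
Solidarity Surcharge: cap 215870.00 Cr − YTD 213525.00 Cr = 2345.00 Cr subject; 6.11% × 2345.00 Cr = 143.28 Cr
Total: 498.26 Cr + 143.28 Cr = 641.54 Cr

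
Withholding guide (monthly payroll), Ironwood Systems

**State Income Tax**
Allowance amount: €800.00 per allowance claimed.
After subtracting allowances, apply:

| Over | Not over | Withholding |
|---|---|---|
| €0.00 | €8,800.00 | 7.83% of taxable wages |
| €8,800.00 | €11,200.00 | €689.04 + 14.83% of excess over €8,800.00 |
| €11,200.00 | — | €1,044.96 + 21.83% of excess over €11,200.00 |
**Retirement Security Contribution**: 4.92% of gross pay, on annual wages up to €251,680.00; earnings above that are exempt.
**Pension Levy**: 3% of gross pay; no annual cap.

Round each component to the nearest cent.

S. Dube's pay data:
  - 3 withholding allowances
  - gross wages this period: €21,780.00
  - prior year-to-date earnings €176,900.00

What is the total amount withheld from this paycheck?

€4,555.63

State Income Tax: taxable = €21,780.00 − 3×€800.00 = €19,380.00
  €1,044.96 + 21.83% × (€19,380.00 − €11,200.00) = €1,044.96 + 21.83% × €8,180.00 = €2,830.65
Retirement Security Contribution: 4.92% × €21,780.00 = €1,071.58
Pension Levy: 3% × €21,780.00 = €653.40
Total: €2,830.65 + €1,071.58 + €653.40 = €4,555.63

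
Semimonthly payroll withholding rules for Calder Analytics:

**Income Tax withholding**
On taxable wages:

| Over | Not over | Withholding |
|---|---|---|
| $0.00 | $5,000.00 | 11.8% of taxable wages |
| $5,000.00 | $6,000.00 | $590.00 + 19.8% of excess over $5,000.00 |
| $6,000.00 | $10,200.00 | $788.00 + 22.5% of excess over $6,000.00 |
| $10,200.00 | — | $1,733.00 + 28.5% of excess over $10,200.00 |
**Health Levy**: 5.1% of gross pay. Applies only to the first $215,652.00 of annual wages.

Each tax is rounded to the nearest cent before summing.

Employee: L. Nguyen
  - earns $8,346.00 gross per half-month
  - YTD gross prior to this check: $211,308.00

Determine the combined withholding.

Income Tax: taxable = $8,346.00
  $788.00 + 22.5% × ($8,346.00 − $6,000.00) = $788.00 + 22.5% × $2,346.00 = $1,315.85
Health Levy: cap $215,652.00 − YTD $211,308.00 = $4,344.00 subject; 5.1% × $4,344.00 = $221.54
Total: $1,315.85 + $221.54 = $1,537.39

$1,537.39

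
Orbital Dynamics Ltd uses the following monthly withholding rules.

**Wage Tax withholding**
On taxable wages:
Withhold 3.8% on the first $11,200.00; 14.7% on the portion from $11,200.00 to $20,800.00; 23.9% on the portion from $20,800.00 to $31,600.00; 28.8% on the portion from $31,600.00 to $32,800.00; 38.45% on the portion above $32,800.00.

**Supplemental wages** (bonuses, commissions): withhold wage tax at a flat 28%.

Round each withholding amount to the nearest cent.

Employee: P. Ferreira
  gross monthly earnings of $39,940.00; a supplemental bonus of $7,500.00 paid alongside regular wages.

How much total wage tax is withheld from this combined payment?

Wage Tax: taxable = $39,940.00
  $4,763.60 + 38.45% × ($39,940.00 − $32,800.00) = $4,763.60 + 38.45% × $7,140.00 = $7,508.93
Supplemental (28% flat on bonus): 28% × $7,500.00 = $2,100.00
Total wage tax: $7,508.93 + $2,100.00 = $9,608.93

$9,608.93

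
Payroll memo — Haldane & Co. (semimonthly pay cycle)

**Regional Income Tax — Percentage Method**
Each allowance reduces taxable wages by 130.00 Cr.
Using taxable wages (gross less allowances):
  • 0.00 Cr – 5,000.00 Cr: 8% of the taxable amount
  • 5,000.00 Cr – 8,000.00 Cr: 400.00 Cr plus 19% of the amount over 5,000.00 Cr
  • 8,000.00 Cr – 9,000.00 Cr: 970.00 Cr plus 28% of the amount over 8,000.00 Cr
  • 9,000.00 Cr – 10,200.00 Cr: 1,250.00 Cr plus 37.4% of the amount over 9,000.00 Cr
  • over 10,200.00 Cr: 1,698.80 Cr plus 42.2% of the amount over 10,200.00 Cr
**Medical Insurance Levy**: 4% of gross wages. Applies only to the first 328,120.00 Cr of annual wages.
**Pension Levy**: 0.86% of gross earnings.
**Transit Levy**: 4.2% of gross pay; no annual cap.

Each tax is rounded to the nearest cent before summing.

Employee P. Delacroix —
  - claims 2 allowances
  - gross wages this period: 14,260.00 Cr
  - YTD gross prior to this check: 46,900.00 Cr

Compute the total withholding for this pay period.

4,594.36 Cr

Regional Income Tax: taxable = 14,260.00 Cr − 2×130.00 Cr = 14,000.00 Cr
  1,698.80 Cr + 42.2% × (14,000.00 Cr − 10,200.00 Cr) = 1,698.80 Cr + 42.2% × 3,800.00 Cr = 3,302.40 Cr
Medical Insurance Levy: 4% × 14,260.00 Cr = 570.40 Cr
Pension Levy: 0.86% × 14,260.00 Cr = 122.64 Cr
Transit Levy: 4.2% × 14,260.00 Cr = 598.92 Cr
Total: 3,302.40 Cr + 570.40 Cr + 122.64 Cr + 598.92 Cr = 4,594.36 Cr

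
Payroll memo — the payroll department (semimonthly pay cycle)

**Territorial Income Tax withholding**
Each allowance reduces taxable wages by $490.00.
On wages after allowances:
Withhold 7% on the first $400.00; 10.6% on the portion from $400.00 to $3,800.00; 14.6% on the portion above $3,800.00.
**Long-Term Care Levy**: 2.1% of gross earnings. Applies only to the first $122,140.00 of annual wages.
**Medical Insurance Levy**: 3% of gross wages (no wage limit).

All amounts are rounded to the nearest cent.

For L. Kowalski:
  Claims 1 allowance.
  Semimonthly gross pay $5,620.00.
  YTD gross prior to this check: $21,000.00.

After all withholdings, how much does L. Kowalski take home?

$4,750.80

Territorial Income Tax: taxable = $5,620.00 − 1×$490.00 = $5,130.00
  $388.40 + 14.6% × ($5,130.00 − $3,800.00) = $388.40 + 14.6% × $1,330.00 = $582.58
Long-Term Care Levy: 2.1% × $5,620.00 = $118.02
Medical Insurance Levy: 3% × $5,620.00 = $168.60
Total withheld: $582.58 + $118.02 + $168.60 = $869.20
Net pay: $5,620.00 − $869.20 = $4,750.80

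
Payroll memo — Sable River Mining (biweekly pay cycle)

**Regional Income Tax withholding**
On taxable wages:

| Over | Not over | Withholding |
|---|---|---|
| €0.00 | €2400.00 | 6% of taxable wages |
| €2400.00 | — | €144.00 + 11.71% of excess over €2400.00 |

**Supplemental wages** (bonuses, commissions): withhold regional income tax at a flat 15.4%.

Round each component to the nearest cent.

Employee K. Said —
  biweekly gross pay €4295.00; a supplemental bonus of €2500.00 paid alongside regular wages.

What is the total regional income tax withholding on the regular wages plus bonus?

Regional Income Tax: taxable = €4295.00
  €144.00 + 11.71% × (€4295.00 − €2400.00) = €144.00 + 11.71% × €1895.00 = €365.90
Supplemental (15.4% flat on bonus): 15.4% × €2500.00 = €385.00
Total regional income tax: €365.90 + €385.00 = €750.90

€750.90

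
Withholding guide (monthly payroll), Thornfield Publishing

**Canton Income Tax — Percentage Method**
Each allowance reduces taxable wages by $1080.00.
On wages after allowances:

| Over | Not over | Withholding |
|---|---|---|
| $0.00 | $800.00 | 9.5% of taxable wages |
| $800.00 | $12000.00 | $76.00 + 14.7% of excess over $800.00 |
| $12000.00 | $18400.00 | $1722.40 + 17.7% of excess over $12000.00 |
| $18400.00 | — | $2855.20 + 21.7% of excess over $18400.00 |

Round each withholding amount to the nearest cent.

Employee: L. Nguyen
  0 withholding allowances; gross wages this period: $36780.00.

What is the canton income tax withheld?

Canton Income Tax: taxable = $36780.00
  $2855.20 + 21.7% × ($36780.00 − $18400.00) = $2855.20 + 21.7% × $18380.00 = $6843.66

$6843.66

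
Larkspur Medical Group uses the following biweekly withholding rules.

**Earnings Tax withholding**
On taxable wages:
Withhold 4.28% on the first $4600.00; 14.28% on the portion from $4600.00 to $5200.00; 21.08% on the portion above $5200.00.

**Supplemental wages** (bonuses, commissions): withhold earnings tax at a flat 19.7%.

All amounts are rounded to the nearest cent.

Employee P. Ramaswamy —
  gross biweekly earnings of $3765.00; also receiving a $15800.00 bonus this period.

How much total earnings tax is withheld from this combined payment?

$3273.74

Earnings Tax: taxable = $3765.00
  4.28% × $3765.00 = $161.14
Supplemental (19.7% flat on bonus): 19.7% × $15800.00 = $3112.60
Total earnings tax: $161.14 + $3112.60 = $3273.74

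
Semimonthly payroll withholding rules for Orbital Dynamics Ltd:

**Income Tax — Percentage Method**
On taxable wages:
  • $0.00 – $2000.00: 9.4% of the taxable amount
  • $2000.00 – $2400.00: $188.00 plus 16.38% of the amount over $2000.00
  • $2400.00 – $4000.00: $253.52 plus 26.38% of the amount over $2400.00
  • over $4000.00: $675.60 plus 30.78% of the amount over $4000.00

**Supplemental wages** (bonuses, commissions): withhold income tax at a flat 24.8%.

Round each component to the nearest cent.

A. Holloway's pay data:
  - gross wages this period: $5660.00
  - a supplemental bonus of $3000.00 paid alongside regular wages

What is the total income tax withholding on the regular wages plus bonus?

$1930.55

Income Tax: taxable = $5660.00
  $675.60 + 30.78% × ($5660.00 − $4000.00) = $675.60 + 30.78% × $1660.00 = $1186.55
Supplemental (24.8% flat on bonus): 24.8% × $3000.00 = $744.00
Total income tax: $1186.55 + $744.00 = $1930.55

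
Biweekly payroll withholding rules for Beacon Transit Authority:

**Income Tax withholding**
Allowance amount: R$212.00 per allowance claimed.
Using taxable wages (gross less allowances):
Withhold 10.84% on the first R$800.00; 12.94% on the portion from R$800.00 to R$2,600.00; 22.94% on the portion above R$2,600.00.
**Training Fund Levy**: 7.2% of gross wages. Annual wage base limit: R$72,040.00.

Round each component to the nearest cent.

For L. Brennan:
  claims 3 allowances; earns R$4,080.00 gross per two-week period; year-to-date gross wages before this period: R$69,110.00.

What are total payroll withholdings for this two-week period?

R$724.21

Income Tax: taxable = R$4,080.00 − 3×R$212.00 = R$3,444.00
  R$319.64 + 22.94% × (R$3,444.00 − R$2,600.00) = R$319.64 + 22.94% × R$844.00 = R$513.25
Training Fund Levy: cap R$72,040.00 − YTD R$69,110.00 = R$2,930.00 subject; 7.2% × R$2,930.00 = R$210.96
Total: R$513.25 + R$210.96 = R$724.21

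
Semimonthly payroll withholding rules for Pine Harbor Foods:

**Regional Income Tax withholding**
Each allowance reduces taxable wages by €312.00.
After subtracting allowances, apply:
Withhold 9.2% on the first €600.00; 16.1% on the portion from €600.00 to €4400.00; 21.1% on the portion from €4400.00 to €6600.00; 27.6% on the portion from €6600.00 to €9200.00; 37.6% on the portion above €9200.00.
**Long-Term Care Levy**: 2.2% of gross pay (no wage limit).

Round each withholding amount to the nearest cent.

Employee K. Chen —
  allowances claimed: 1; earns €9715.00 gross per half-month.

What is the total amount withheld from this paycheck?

€2138.86

Regional Income Tax: taxable = €9715.00 − 1×€312.00 = €9403.00
  €1848.80 + 37.6% × (€9403.00 − €9200.00) = €1848.80 + 37.6% × €203.00 = €1925.13
Long-Term Care Levy: 2.2% × €9715.00 = €213.73
Total: €1925.13 + €213.73 = €2138.86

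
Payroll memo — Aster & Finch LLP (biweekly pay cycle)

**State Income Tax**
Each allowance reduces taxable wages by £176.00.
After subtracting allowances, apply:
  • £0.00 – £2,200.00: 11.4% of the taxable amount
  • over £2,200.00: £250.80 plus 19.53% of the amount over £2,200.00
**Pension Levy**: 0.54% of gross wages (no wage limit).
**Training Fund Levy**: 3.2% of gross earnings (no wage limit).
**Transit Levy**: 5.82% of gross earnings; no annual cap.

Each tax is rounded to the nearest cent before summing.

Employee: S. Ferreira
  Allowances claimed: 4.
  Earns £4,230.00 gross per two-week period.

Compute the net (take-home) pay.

£3,315.84

State Income Tax: taxable = £4,230.00 − 4×£176.00 = £3,526.00
  £250.80 + 19.53% × (£3,526.00 − £2,200.00) = £250.80 + 19.53% × £1,326.00 = £509.77
Pension Levy: 0.54% × £4,230.00 = £22.84
Training Fund Levy: 3.2% × £4,230.00 = £135.36
Transit Levy: 5.82% × £4,230.00 = £246.19
Total withheld: £509.77 + £22.84 + £135.36 + £246.19 = £914.16
Net pay: £4,230.00 − £914.16 = £3,315.84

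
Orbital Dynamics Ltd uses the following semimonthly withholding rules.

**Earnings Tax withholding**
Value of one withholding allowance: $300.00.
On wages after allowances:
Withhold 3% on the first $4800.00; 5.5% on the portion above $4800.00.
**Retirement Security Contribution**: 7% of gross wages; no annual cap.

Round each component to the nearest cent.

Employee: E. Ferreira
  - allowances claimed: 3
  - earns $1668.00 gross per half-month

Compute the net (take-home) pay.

$1528.20

Earnings Tax: taxable = $1668.00 − 3×$300.00 = $768.00
  3% × $768.00 = $23.04
Retirement Security Contribution: 7% × $1668.00 = $116.76
Total withheld: $23.04 + $116.76 = $139.80
Net pay: $1668.00 − $139.80 = $1528.20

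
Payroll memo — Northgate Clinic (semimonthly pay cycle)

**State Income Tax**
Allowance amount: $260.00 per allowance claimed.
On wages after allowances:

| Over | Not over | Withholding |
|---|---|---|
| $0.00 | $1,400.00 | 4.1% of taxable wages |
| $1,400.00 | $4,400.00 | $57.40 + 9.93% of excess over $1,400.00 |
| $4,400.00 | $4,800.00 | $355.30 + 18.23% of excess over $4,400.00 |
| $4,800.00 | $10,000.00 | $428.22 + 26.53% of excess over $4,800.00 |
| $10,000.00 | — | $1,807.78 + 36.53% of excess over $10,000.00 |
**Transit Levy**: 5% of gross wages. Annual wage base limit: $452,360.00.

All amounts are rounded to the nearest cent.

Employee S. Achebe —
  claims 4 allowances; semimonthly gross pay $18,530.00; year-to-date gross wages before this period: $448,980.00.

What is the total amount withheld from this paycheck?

State Income Tax: taxable = $18,530.00 − 4×$260.00 = $17,490.00
  $1,807.78 + 36.53% × ($17,490.00 − $10,000.00) = $1,807.78 + 36.53% × $7,490.00 = $4,543.88
Transit Levy: cap $452,360.00 − YTD $448,980.00 = $3,380.00 subject; 5% × $3,380.00 = $169.00
Total: $4,543.88 + $169.00 = $4,712.88

$4,712.88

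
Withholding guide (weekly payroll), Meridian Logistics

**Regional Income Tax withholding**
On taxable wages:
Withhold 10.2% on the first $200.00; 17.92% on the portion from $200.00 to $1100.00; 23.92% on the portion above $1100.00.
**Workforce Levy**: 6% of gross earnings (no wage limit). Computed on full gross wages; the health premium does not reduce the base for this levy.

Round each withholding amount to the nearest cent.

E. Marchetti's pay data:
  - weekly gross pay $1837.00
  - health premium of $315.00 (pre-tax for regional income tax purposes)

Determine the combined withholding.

Regional Income Tax: taxable = $1837.00 − $315.00 = $1522.00
  $181.68 + 23.92% × ($1522.00 − $1100.00) = $181.68 + 23.92% × $422.00 = $282.62
Workforce Levy: 6% × $1837.00 = $110.22
Total: $282.62 + $110.22 = $392.84

$392.84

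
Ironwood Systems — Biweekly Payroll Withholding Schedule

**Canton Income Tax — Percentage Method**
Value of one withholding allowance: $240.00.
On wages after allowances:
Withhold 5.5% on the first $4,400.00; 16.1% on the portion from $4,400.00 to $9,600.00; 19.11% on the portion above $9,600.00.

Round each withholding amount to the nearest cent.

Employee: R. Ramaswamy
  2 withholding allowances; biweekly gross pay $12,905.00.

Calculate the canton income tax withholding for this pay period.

$1,619.06

Canton Income Tax: taxable = $12,905.00 − 2×$240.00 = $12,425.00
  $1,079.20 + 19.11% × ($12,425.00 − $9,600.00) = $1,079.20 + 19.11% × $2,825.00 = $1,619.06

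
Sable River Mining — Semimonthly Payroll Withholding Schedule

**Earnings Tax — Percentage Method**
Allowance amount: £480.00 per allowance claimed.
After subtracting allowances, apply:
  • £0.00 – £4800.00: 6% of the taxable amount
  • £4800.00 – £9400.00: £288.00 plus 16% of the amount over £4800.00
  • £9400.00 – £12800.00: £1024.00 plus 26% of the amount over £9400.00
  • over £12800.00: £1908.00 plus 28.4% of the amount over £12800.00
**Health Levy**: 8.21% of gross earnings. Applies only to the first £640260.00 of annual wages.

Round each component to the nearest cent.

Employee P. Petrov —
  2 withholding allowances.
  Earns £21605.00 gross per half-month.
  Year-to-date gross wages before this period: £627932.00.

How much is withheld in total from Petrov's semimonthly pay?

£5148.11

Earnings Tax: taxable = £21605.00 − 2×£480.00 = £20645.00
  £1908.00 + 28.4% × (£20645.00 − £12800.00) = £1908.00 + 28.4% × £7845.00 = £4135.98
Health Levy: cap £640260.00 − YTD £627932.00 = £12328.00 subject; 8.21% × £12328.00 = £1012.13
Total: £4135.98 + £1012.13 = £5148.11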